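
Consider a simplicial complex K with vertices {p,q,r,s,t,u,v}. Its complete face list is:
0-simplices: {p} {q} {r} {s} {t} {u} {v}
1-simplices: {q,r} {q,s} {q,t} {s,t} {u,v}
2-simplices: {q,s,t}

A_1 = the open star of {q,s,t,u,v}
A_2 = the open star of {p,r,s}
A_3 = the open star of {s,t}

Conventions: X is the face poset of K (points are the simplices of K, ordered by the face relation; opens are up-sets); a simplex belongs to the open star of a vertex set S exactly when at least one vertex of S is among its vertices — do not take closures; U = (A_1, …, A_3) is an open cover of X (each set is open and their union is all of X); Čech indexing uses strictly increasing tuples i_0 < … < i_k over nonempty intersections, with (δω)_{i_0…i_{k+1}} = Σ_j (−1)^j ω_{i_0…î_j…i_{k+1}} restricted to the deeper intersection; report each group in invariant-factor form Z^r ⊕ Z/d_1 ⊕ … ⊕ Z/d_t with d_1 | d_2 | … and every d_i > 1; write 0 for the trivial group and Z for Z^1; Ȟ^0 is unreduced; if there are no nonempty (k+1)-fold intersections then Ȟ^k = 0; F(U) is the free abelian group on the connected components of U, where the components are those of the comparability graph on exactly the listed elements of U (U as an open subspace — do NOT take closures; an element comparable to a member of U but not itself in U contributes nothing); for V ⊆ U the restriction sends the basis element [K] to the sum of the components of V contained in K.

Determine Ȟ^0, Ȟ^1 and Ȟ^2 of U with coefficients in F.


Ȟ^0 ≅ Z^3, Ȟ^1 ≅ 0 and Ȟ^2 ≅ 0

intersection data:
  A1={{q},{s},{t},{u},{v},{q,r},{q,s},{q,t},{s,t},{u,v},{q,s,t}} A2={{p},{r},{s},{q,r},{q,s},{s,t},{q,s,t}} A3={{s},{t},{q,s},{q,t},{s,t},{q,s,t}}
  A12={{s},{q,r},{q,s},{s,t},{q,s,t}} A13={{s},{t},{q,s},{q,t},{s,t},{q,s,t}} A23={{s},{q,s},{s,t},{q,s,t}}
  A123={{s},{q,s},{s,t},{q,s,t}}
components per intersection:
  A1: {{q},{s},{t},{q,r},{q,s},{q,t},{s,t},{q,s,t}} {{u},{v},{u,v}}
  A2: {{p}} {{r},{q,r}} {{s},{q,s},{s,t},{q,s,t}}
  A3: {{s},{t},{q,s},{q,t},{s,t},{q,s,t}}
  A12: {{s},{q,s},{s,t},{q,s,t}} {{q,r}}
  A13: {{s},{t},{q,s},{q,t},{s,t},{q,s,t}}
  A23: {{s},{q,s},{s,t},{q,s,t}}
  A123: {{s},{q,s},{s,t},{q,s,t}}
C dims 6,4,1; δ0: rk 3, SNF 1^3; δ1: rk 1, SNF 1^1
Ȟ^0 = (6 − 3) − 0 = 3, so Ȟ^0 ≅ Z^3
Ȟ^1 = (4 − 1) − 3 = 0, so Ȟ^1 ≅ 0
Ȟ^2 = (1 − 0) − 1 = 0, so Ȟ^2 ≅ 0


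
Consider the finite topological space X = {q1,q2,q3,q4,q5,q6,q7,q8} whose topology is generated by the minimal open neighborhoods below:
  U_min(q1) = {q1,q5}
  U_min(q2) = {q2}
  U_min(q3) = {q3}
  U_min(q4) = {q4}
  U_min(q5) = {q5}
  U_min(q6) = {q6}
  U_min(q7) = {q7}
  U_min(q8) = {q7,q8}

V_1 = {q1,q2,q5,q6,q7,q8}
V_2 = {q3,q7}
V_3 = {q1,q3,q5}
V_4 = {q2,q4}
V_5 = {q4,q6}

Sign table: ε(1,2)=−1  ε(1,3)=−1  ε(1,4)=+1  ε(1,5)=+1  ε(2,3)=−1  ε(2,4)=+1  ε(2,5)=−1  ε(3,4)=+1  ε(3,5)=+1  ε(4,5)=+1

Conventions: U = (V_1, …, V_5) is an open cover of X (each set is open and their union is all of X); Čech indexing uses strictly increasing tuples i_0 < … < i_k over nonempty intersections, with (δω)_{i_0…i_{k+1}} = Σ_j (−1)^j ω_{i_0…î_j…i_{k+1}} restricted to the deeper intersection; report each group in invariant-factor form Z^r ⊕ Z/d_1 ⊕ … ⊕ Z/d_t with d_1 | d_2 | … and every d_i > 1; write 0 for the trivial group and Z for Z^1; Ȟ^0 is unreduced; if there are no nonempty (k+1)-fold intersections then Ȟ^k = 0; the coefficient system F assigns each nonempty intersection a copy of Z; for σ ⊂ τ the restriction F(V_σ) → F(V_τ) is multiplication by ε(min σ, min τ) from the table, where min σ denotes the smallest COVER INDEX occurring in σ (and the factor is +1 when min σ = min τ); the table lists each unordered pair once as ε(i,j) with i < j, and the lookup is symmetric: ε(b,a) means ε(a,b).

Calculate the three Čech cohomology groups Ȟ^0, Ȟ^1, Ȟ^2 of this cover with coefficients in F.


Ȟ^0 ≅ 0; Ȟ^1 ≅ Z ⊕ Z/2; Ȟ^2 ≅ 0

nerve of the cover:
  V12={q7} V13={q1,q5} V14={q2} V15={q6} V23={q3} V45={q4}
C dims 5,6; δ0: rk 5, SNF 1^4·2
Ȟ^0 = (5 − 5) − 0 = 0, so Ȟ^0 ≅ 0
Ȟ^1 = (6 − 0) − 5 = 1 plus torsion [2], so Ȟ^1 ≅ Z ⊕ Z/2
Ȟ^2 = (0 − 0) − 0 = 0, so Ȟ^2 ≅ 0


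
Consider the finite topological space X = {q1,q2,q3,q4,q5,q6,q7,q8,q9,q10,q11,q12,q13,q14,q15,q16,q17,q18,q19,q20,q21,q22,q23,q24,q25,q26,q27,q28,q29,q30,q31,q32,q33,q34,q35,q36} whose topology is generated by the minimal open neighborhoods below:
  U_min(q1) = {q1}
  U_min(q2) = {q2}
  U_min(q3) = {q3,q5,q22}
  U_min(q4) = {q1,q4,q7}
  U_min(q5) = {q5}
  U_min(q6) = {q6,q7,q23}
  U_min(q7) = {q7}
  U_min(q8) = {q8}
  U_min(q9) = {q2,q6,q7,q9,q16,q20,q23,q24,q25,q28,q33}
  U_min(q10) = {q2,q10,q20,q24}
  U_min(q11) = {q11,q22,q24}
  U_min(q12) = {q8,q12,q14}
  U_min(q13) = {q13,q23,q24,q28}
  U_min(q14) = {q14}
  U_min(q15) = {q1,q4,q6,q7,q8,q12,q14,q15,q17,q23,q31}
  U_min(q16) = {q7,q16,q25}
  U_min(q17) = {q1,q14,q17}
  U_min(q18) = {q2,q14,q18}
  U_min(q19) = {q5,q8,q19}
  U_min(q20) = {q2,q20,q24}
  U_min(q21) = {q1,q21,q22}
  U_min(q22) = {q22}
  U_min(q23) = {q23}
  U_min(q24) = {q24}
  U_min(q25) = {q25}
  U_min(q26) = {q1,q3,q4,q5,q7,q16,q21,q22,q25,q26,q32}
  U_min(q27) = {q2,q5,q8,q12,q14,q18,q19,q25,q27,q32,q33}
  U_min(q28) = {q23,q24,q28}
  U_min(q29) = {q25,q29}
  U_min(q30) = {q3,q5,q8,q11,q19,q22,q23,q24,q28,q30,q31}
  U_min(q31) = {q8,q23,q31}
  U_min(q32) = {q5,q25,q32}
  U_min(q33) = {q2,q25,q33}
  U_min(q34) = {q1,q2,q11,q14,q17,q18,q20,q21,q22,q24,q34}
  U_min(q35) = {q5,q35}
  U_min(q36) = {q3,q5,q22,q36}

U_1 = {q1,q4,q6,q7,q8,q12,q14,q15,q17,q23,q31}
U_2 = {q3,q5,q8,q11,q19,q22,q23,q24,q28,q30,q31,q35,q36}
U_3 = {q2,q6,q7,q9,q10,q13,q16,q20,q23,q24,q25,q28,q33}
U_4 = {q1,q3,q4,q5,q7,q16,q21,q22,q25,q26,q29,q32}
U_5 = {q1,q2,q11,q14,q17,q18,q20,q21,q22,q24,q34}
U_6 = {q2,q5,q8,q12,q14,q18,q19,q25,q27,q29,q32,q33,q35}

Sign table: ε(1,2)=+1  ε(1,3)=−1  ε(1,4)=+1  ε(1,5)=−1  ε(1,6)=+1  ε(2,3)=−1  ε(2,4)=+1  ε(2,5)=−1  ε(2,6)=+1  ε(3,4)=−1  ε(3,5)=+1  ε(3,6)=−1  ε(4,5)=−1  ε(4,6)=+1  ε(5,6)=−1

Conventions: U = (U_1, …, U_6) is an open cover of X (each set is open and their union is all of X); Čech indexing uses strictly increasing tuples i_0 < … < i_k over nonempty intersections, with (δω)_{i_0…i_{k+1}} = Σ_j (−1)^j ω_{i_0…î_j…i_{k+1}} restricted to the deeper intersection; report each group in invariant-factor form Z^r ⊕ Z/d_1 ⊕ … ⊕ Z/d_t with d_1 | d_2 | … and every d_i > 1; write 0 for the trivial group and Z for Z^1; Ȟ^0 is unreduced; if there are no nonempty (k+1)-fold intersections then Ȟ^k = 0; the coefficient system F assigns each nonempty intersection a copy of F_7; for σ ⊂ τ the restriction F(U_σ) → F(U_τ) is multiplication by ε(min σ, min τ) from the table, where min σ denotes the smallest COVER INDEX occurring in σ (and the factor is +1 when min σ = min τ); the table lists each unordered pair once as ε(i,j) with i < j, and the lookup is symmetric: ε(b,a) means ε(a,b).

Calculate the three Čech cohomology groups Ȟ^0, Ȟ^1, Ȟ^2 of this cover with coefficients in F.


Ȟ^0 = Z/7, Ȟ^1 = 0, Ȟ^2 = 0

cover nerve:
  U12={q8,q23,q31} U13={q6,q7,q23} U14={q1,q4,q7} U15={q1,q14,q17} U16={q8,q12,q14} U23={q23,q24,q28} U24={q3,q5,q22} U25={q11,q22,q24} U26={q5,q8,q19,q35} U34={q7,q16,q25} U35={q2,q20,q24} U36={q2,q25,q33} U45={q1,q21,q22} U46={q5,q25,q29,q32} U56={q2,q14,q18}
  U123={q23} U126={q8} U134={q7} U145={q1} U156={q14} U235={q24} U245={q22} U246={q5} U346={q25} U356={q2}
C dims 6,15,10; δ0: rk_F7 5; δ1: rk_F7 10
Ȟ^0: (6−5)−0=1 ⇒ Z/7
Ȟ^1: (15−10)−5=0 ⇒ 0
Ȟ^2: (10−0)−10=0 ⇒ 0


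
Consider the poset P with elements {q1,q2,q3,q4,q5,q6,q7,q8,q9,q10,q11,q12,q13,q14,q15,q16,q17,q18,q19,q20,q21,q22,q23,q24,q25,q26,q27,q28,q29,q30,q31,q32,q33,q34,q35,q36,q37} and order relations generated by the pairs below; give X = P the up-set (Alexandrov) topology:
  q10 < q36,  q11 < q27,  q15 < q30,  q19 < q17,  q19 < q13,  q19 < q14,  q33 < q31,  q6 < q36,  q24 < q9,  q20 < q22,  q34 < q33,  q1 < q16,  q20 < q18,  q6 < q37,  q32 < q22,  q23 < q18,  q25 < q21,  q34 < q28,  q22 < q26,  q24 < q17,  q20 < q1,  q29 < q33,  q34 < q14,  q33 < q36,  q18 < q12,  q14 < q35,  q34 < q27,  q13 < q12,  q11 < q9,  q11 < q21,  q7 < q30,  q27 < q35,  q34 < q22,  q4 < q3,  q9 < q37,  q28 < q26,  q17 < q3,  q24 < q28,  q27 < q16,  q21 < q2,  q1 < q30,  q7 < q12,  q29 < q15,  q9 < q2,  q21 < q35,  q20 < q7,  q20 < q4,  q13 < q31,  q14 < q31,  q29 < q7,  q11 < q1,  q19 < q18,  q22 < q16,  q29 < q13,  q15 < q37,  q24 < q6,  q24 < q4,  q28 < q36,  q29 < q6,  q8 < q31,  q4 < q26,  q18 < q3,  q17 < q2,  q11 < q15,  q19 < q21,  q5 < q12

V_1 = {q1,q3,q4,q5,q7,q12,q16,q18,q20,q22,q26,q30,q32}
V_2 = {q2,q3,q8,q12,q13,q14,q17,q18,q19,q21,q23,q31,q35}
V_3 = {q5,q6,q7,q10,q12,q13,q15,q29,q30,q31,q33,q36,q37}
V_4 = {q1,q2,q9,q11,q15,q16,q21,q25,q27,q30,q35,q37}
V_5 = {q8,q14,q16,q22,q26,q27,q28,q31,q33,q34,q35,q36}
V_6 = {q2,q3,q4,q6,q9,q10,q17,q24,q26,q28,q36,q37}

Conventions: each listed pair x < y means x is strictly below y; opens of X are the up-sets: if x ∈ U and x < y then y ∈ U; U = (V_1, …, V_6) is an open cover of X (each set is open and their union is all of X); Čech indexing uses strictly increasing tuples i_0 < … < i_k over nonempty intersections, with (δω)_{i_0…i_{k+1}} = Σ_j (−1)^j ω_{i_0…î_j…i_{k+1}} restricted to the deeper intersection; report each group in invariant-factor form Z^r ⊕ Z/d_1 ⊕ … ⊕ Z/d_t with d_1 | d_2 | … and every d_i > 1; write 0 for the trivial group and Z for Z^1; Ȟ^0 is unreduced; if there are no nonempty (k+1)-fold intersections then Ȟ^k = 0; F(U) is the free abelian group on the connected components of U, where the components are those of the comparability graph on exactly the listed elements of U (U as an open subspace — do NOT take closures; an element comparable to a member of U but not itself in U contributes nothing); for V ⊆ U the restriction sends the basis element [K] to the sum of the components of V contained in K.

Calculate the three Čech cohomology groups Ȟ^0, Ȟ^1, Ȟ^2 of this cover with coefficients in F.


cover nerve:
  V12={q3,q12,q18} V13={q5,q7,q12,q30} V14={q1,q16,q30} V15={q16,q22,q26} V16={q3,q4,q26} V23={q12,q13,q31} V24={q2,q21,q35} V25={q8,q14,q31,q35} V26={q2,q3,q17} V34={q15,q30,q37} V35={q31,q33,q36} V36={q6,q10,q36,q37} V45={q16,q27,q35} V46={q2,q9,q37} V56={q26,q28,q36}
  V123={q12} V126={q3} V134={q30} V145={q16} V156={q26} V235={q31} V245={q35} V246={q2} V346={q37} V356={q36}
components per intersection:
  V1: {q1,q3,q4,q5,q7,q12,q16,q18,q20,q22,q26,q30,q32}
  V2: {q2,q3,q8,q12,q13,q14,q17,q18,q19,q21,q23,q31,q35}
  V3: {q5,q6,q7,q10,q12,q13,q15,q29,q30,q31,q33,q36,q37}
  V4: {q1,q2,q9,q11,q15,q16,q21,q25,q27,q30,q35,q37}
  V5: {q8,q14,q16,q22,q26,q27,q28,q31,q33,q34,q35,q36}
  V6: {q2,q3,q4,q6,q9,q10,q17,q24,q26,q28,q36,q37}
  V12: {q3,q12,q18}
  V13: {q5,q7,q12,q30}
  V14: {q1,q16,q30}
  V15: {q16,q22,q26}
  V16: {q3,q4,q26}
  V23: {q12,q13,q31}
  V24: {q2,q21,q35}
  V25: {q8,q14,q31,q35}
  V26: {q2,q3,q17}
  V34: {q15,q30,q37}
  V35: {q31,q33,q36}
  V36: {q6,q10,q36,q37}
  V45: {q16,q27,q35}
  V46: {q2,q9,q37}
  V56: {q26,q28,q36}
  V123: {q12}
  V126: {q3}
  V134: {q30}
  V145: {q16}
  V156: {q26}
  V235: {q31}
  V245: {q35}
  V246: {q2}
  V346: {q37}
  V356: {q36}
C dims 6,15,10; δ0: rk 5, SNF 1^5; δ1: rk 10, SNF 1^9·2
Ȟ^0: (6−5)−0=1 ⇒ Z
Ȟ^1: (15−10)−5=0 ⇒ 0
Ȟ^2: (10−0)−10=0 plus torsion [2] ⇒ Z/2

Ȟ^0 = Z, Ȟ^1 = 0 and Ȟ^2 = Z/2


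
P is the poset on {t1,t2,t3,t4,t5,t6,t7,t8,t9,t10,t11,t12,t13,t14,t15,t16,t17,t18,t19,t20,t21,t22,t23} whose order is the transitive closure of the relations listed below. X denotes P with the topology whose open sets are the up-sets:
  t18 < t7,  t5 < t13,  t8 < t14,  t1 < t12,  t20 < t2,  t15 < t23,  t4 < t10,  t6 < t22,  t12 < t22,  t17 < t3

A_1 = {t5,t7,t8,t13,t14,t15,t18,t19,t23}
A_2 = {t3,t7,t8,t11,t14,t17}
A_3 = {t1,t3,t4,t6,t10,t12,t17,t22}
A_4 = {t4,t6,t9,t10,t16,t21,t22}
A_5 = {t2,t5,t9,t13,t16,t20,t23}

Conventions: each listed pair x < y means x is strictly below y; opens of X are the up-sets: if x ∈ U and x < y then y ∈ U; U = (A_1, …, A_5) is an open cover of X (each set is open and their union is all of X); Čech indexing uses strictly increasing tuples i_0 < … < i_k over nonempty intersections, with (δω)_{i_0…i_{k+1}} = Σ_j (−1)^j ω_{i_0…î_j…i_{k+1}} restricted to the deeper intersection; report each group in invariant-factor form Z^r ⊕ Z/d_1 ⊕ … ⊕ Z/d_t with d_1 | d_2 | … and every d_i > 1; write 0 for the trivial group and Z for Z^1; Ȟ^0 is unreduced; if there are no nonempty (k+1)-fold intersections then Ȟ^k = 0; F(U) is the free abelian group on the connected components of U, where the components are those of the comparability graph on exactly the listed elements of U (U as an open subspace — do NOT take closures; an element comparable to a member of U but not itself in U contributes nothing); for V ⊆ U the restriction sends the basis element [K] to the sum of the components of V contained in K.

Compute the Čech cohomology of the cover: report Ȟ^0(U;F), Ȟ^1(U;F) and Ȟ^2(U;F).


nerve of the cover:
  A12={t7,t8,t14} A15={t5,t13,t23} A23={t3,t17} A34={t4,t6,t10,t22} A45={t9,t16}
components per intersection:
  A1: {t5,t13} {t7,t18} {t8,t14} {t15,t23} {t19}
  A2: {t3,t17} {t7} {t8,t14} {t11}
  A3: {t1,t6,t12,t22} {t3,t17} {t4,t10}
  A4: {t4,t10} {t6,t22} {t9} {t16} {t21}
  A5: {t2,t20} {t5,t13} {t9} {t16} {t23}
  A12: {t7} {t8,t14}
  A15: {t5,t13} {t23}
  A23: {t3,t17}
  A34: {t4,t10} {t6,t22}
  A45: {t9} {t16}
C dims 22,9; δ0: rk 9, SNF 1^9
Ȟ^0 = (22 − 9) − 0 = 13, so Ȟ^0 ≅ Z^13
Ȟ^1 = (9 − 0) − 9 = 0, so Ȟ^1 ≅ 0
Ȟ^2 = (0 − 0) − 0 = 0, so Ȟ^2 ≅ 0

Ȟ^0 = Z^13, Ȟ^1 = 0, Ȟ^2 = 0


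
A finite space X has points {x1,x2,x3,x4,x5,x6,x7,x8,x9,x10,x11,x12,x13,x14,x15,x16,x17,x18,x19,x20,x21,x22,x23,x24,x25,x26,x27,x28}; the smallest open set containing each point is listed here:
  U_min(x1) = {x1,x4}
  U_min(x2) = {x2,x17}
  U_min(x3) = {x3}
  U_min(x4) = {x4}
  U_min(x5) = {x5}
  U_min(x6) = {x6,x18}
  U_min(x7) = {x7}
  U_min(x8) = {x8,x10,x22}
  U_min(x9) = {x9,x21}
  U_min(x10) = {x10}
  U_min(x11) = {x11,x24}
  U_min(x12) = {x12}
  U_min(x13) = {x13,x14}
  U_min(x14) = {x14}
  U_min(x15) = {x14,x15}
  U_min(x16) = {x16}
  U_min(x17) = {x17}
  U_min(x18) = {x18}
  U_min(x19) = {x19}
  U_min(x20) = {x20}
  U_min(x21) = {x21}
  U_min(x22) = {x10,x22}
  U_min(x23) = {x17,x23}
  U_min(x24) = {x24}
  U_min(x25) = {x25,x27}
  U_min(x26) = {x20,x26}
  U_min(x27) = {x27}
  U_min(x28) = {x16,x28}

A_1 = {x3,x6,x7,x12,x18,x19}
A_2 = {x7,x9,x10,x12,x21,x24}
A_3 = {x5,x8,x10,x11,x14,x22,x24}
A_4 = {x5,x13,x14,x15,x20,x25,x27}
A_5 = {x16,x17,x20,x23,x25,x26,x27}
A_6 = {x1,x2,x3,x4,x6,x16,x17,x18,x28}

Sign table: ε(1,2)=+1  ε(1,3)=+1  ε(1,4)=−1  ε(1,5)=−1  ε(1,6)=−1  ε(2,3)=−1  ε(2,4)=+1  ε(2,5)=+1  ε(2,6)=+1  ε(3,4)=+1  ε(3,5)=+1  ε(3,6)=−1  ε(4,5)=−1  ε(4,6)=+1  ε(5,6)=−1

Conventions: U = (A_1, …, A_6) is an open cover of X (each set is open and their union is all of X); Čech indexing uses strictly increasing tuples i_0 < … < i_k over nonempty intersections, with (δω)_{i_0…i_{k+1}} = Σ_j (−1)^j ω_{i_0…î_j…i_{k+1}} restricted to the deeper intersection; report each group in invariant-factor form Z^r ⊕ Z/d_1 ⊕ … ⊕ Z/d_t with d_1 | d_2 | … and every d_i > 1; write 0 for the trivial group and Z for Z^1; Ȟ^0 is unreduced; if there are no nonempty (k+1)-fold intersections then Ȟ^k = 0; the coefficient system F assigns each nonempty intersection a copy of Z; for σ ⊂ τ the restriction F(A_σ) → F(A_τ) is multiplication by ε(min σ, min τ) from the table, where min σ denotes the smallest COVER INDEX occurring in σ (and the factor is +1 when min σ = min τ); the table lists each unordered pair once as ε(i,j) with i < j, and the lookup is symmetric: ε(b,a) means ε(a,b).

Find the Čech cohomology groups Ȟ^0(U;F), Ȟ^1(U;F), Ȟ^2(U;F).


Ȟ^0 ≅ Z,  Ȟ^1 ≅ Z,  Ȟ^2 ≅ 0

nonempty intersections:
  A12={x7,x12} A16={x3,x6,x18} A23={x10,x24} A34={x5,x14} A45={x20,x25,x27} A56={x16,x17}
C dims 6,6; δ0: rk 5, SNF 1^5
Ȟ^0: (6−5)−0=1 ⇒ Z
Ȟ^1: (6−0)−5=1 ⇒ Z
Ȟ^2: (0−0)−0=0 ⇒ 0


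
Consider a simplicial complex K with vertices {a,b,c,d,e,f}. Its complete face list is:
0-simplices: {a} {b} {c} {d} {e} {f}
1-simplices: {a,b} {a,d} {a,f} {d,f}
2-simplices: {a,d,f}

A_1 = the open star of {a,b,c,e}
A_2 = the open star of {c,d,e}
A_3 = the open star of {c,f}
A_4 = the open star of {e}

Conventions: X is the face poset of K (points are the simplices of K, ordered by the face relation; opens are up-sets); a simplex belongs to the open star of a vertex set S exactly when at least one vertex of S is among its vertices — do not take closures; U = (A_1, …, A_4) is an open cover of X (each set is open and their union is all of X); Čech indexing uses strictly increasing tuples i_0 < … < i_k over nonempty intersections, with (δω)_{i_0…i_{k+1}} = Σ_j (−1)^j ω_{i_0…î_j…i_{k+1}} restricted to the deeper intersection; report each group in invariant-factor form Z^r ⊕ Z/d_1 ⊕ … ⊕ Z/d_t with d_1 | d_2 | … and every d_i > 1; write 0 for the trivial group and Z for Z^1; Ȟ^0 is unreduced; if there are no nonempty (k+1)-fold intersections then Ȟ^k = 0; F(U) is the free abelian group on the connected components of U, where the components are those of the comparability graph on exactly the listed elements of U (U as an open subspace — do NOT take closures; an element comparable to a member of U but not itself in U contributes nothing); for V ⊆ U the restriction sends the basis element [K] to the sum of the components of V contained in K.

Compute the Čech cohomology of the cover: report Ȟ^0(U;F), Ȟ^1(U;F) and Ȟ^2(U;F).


cover nerve:
  A1={{a},{b},{c},{e},{a,b},{a,d},{a,f},{a,d,f}} A2={{c},{d},{e},{a,d},{d,f},{a,d,f}} A3={{c},{f},{a,f},{d,f},{a,d,f}} A4={{e}}
  A12={{c},{e},{a,d},{a,d,f}} A13={{c},{a,f},{a,d,f}} A14={{e}} A23={{c},{d,f},{a,d,f}} A24={{e}}
  A123={{c},{a,d,f}} A124={{e}}
components per intersection:
  A1: {{a},{b},{a,b},{a,d},{a,f},{a,d,f}} {{c}} {{e}}
  A2: {{c}} {{d},{a,d},{d,f},{a,d,f}} {{e}}
  A3: {{c}} {{f},{a,f},{d,f},{a,d,f}}
  A4: {{e}}
  A12: {{c}} {{e}} {{a,d},{a,d,f}}
  A13: {{c}} {{a,f},{a,d,f}}
  A14: {{e}}
  A23: {{c}} {{d,f},{a,d,f}}
  A24: {{e}}
  A123: {{c}} {{a,d,f}}
  A124: {{e}}
C dims 9,9,3; δ0: rk 6, SNF 1^6; δ1: rk 3, SNF 1^3
Ȟ^0: (9−6)−0=3 ⇒ Z^3
Ȟ^1: (9−3)−6=0 ⇒ 0
Ȟ^2: (3−0)−3=0 ⇒ 0

Ȟ^0(U;F) ≅ Z^3; Ȟ^1(U;F) ≅ 0; Ȟ^2(U;F) ≅ 0


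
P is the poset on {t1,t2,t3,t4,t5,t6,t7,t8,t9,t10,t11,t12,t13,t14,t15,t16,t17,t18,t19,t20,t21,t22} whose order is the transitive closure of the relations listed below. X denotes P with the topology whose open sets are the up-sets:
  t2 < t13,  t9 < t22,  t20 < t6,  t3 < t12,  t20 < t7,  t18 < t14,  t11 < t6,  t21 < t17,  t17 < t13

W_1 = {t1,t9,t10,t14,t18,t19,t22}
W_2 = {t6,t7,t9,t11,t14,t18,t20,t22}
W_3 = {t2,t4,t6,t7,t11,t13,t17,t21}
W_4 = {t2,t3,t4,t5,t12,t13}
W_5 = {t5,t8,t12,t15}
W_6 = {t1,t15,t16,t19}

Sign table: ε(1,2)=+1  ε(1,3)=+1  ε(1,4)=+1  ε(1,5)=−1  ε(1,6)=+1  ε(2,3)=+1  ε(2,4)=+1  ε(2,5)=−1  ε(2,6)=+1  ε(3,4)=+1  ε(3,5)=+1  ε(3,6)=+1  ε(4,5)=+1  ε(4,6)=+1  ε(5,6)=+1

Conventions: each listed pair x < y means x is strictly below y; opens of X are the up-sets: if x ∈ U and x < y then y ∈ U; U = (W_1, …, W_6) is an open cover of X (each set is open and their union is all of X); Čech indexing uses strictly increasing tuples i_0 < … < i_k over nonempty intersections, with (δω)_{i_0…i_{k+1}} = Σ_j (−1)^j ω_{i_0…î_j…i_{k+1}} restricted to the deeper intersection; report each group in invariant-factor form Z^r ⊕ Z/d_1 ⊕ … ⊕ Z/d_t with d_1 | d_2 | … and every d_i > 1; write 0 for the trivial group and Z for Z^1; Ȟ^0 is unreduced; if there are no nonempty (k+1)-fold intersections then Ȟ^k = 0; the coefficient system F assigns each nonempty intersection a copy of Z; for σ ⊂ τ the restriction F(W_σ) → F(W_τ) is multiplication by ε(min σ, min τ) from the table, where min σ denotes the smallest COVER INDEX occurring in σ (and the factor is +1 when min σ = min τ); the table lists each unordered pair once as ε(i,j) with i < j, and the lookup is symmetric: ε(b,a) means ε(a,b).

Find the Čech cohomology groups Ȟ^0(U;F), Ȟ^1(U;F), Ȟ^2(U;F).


nonempty intersections:
  W12={t9,t14,t18,t22} W16={t1,t19} W23={t6,t7,t11} W34={t2,t4,t13} W45={t5,t12} W56={t15}
C dims 6,6; δ0: rk 5, SNF 1^5
Ȟ^0: (6−5)−0=1 ⇒ Z
Ȟ^1: (6−0)−5=1 ⇒ Z
Ȟ^2: (0−0)−0=0 ⇒ 0

Ȟ^0 ≅ Z, Ȟ^1 ≅ Z and Ȟ^2 ≅ 0


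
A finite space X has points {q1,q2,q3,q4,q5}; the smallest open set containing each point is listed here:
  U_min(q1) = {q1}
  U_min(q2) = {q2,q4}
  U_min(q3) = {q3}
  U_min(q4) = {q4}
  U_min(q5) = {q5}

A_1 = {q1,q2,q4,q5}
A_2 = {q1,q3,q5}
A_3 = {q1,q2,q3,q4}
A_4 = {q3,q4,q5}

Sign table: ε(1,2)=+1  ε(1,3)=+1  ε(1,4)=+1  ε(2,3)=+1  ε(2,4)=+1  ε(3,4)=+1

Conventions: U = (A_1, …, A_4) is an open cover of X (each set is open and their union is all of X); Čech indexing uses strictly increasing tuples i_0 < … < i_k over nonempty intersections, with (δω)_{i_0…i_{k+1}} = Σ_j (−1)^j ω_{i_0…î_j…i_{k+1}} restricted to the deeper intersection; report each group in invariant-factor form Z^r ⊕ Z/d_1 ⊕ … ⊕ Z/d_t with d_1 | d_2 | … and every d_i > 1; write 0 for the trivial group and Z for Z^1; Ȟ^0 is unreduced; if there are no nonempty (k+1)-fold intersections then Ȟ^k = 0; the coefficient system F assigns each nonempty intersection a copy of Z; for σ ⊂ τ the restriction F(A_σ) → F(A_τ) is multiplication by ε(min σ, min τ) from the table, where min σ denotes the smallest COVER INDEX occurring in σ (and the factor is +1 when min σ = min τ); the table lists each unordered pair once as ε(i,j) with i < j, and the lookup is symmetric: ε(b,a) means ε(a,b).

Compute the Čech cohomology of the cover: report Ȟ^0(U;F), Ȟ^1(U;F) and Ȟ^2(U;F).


Ȟ^0 ≅ Z; Ȟ^1 ≅ 0; Ȟ^2 ≅ Z

nonempty intersections:
  A12={q1,q5} A13={q1,q2,q4} A14={q4,q5} A23={q1,q3} A24={q3,q5} A34={q3,q4}
  A123={q1} A124={q5} A134={q4} A234={q3}
C dims 4,6,4; δ0: rk 3, SNF 1^3; δ1: rk 3, SNF 1^3
Ȟ^0: (4−3)−0=1 ⇒ Z
Ȟ^1: (6−3)−3=0 ⇒ 0
Ȟ^2: (4−0)−3=1 ⇒ Z


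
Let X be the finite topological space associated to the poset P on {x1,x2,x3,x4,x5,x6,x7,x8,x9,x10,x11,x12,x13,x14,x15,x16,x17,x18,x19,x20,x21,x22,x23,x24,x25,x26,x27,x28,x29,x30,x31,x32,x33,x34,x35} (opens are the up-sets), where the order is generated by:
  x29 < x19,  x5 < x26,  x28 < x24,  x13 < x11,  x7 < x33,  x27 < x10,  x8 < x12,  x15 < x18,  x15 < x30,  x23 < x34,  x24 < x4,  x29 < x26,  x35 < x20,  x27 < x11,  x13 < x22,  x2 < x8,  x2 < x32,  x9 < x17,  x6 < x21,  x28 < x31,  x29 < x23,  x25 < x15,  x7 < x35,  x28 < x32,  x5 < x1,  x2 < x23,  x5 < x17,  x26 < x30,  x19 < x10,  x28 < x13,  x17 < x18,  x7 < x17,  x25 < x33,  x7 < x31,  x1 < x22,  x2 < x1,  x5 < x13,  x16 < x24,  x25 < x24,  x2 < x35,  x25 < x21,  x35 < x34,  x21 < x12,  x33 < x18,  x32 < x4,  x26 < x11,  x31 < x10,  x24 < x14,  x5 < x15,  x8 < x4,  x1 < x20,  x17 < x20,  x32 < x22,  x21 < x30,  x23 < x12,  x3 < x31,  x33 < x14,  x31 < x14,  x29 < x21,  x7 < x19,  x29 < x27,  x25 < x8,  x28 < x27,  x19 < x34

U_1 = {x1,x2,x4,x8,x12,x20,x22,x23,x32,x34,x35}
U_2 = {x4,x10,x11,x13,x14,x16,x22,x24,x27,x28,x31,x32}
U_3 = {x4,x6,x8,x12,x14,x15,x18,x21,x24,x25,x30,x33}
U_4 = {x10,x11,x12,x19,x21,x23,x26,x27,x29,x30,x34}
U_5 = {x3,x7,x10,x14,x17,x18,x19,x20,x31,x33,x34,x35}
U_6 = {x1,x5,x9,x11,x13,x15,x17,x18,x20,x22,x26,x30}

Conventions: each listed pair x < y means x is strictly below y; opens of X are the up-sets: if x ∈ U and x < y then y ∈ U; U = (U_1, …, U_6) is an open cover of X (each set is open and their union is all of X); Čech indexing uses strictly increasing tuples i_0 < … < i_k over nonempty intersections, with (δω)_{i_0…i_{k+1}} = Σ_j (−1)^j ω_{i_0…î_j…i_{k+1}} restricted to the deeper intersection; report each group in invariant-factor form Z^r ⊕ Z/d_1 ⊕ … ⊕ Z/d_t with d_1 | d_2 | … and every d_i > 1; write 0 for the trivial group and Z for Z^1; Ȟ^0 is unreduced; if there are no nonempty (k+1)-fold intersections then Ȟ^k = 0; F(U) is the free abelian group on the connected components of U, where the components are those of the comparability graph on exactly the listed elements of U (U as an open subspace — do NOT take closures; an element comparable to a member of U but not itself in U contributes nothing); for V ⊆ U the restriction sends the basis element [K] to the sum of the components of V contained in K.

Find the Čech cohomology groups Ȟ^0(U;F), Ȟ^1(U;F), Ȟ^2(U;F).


Ȟ^0 = Z, Ȟ^1 = 0, Ȟ^2 = Z/2

cover nerve:
  U12={x4,x22,x32} U13={x4,x8,x12} U14={x12,x23,x34} U15={x20,x34,x35} U16={x1,x20,x22} U23={x4,x14,x24} U24={x10,x11,x27} U25={x10,x14,x31} U26={x11,x13,x22} U34={x12,x21,x30} U35={x14,x18,x33} U36={x15,x18,x30} U45={x10,x19,x34} U46={x11,x26,x30} U56={x17,x18,x20}
  U123={x4} U126={x22} U134={x12} U145={x34} U156={x20} U235={x14} U245={x10} U246={x11} U346={x30} U356={x18}
components per intersection:
  U1: {x1,x2,x4,x8,x12,x20,x22,x23,x32,x34,x35}
  U2: {x4,x10,x11,x13,x14,x16,x22,x24,x27,x28,x31,x32}
  U3: {x4,x6,x8,x12,x14,x15,x18,x21,x24,x25,x30,x33}
  U4: {x10,x11,x12,x19,x21,x23,x26,x27,x29,x30,x34}
  U5: {x3,x7,x10,x14,x17,x18,x19,x20,x31,x33,x34,x35}
  U6: {x1,x5,x9,x11,x13,x15,x17,x18,x20,x22,x26,x30}
  U12: {x4,x22,x32}
  U13: {x4,x8,x12}
  U14: {x12,x23,x34}
  U15: {x20,x34,x35}
  U16: {x1,x20,x22}
  U23: {x4,x14,x24}
  U24: {x10,x11,x27}
  U25: {x10,x14,x31}
  U26: {x11,x13,x22}
  U34: {x12,x21,x30}
  U35: {x14,x18,x33}
  U36: {x15,x18,x30}
  U45: {x10,x19,x34}
  U46: {x11,x26,x30}
  U56: {x17,x18,x20}
  U123: {x4}
  U126: {x22}
  U134: {x12}
  U145: {x34}
  U156: {x20}
  U235: {x14}
  U245: {x10}
  U246: {x11}
  U346: {x30}
  U356: {x18}
C dims 6,15,10; δ0: rk 5, SNF 1^5; δ1: rk 10, SNF 1^9·2
Ȟ^0: (6−5)−0=1 ⇒ Z
Ȟ^1: (15−10)−5=0 ⇒ 0
Ȟ^2: (10−0)−10=0 plus torsion [2] ⇒ Z/2


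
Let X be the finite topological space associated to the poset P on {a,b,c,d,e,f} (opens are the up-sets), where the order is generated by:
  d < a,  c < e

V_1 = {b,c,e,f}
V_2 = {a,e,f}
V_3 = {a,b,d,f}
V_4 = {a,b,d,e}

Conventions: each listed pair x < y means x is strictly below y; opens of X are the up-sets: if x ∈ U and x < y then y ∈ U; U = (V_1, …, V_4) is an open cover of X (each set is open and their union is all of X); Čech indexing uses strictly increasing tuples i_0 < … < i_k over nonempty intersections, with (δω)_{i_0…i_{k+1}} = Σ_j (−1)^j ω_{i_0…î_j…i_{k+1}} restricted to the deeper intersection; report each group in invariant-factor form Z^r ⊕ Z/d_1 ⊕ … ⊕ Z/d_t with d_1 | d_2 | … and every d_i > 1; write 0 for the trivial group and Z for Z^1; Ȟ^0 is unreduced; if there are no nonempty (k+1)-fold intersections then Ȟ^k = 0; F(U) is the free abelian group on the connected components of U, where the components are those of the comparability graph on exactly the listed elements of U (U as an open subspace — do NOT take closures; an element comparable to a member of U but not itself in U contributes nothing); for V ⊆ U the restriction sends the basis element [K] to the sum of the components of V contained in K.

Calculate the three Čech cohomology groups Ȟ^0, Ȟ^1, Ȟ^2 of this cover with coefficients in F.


nerve simplices:
  V12={e,f} V13={b,f} V14={b,e} V23={a,f} V24={a,e} V34={a,b,d}
  V123={f} V124={e} V134={b} V234={a}
components per intersection:
  V1: {b} {c,e} {f}
  V2: {a} {e} {f}
  V3: {a,d} {b} {f}
  V4: {a,d} {b} {e}
  V12: {e} {f}
  V13: {b} {f}
  V14: {b} {e}
  V23: {a} {f}
  V24: {a} {e}
  V34: {a,d} {b}
  V123: {f}
  V124: {e}
  V134: {b}
  V234: {a}
C dims 12,12,4; δ0: rk 8, SNF 1^8; δ1: rk 4, SNF 1^4
degree 0: 12−8−0 = 4 → Ȟ^0 ≅ Z^4
degree 1: 12−4−8 = 0 → Ȟ^1 ≅ 0
degree 2: 4−0−4 = 0 → Ȟ^2 ≅ 0

Ȟ^0 = Z^4, Ȟ^1 = 0, Ȟ^2 = 0


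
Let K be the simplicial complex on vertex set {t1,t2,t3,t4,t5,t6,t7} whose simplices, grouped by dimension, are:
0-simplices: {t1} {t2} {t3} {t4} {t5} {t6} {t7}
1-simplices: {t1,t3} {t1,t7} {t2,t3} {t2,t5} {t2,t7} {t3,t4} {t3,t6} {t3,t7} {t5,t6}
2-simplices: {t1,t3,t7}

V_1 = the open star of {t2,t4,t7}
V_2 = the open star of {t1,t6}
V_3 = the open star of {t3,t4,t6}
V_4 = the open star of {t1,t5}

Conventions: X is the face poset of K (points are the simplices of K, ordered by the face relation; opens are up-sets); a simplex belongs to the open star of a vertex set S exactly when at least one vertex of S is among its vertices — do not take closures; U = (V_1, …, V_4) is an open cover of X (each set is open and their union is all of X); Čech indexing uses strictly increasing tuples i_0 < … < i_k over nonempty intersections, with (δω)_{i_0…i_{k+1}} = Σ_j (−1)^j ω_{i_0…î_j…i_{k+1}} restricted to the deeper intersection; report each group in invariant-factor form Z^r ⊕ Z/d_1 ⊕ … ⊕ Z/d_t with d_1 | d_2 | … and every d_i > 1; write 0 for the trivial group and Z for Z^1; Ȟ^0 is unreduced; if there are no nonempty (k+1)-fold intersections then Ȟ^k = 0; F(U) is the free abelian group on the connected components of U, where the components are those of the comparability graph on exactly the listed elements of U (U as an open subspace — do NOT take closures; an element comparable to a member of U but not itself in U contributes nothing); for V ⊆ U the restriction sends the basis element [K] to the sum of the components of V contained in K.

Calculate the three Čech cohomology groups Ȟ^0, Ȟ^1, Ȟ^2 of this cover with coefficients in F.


nerve simplices:
  V1={{t2},{t4},{t7},{t1,t7},{t2,t3},{t2,t5},{t2,t7},{t3,t4},{t3,t7},{t1,t3,t7}} V2={{t1},{t6},{t1,t3},{t1,t7},{t3,t6},{t5,t6},{t1,t3,t7}} V3={{t3},{t4},{t6},{t1,t3},{t2,t3},{t3,t4},{t3,t6},{t3,t7},{t5,t6},{t1,t3,t7}} V4={{t1},{t5},{t1,t3},{t1,t7},{t2,t5},{t5,t6},{t1,t3,t7}}
  V12={{t1,t7},{t1,t3,t7}} V13={{t4},{t2,t3},{t3,t4},{t3,t7},{t1,t3,t7}} V14={{t1,t7},{t2,t5},{t1,t3,t7}} V23={{t6},{t1,t3},{t3,t6},{t5,t6},{t1,t3,t7}} V24={{t1},{t1,t3},{t1,t7},{t5,t6},{t1,t3,t7}} V34={{t1,t3},{t5,t6},{t1,t3,t7}}
  V123={{t1,t3,t7}} V124={{t1,t7},{t1,t3,t7}} V134={{t1,t3,t7}} V234={{t1,t3},{t5,t6},{t1,t3,t7}}
  V1234={{t1,t3,t7}}
components per intersection:
  V1: {{t2},{t7},{t1,t7},{t2,t3},{t2,t5},{t2,t7},{t3,t7},{t1,t3,t7}} {{t4},{t3,t4}}
  V2: {{t1},{t1,t3},{t1,t7},{t1,t3,t7}} {{t6},{t3,t6},{t5,t6}}
  V3: {{t3},{t4},{t6},{t1,t3},{t2,t3},{t3,t4},{t3,t6},{t3,t7},{t5,t6},{t1,t3,t7}}
  V4: {{t1},{t1,t3},{t1,t7},{t1,t3,t7}} {{t5},{t2,t5},{t5,t6}}
  V12: {{t1,t7},{t1,t3,t7}}
  V13: {{t4},{t3,t4}} {{t2,t3}} {{t3,t7},{t1,t3,t7}}
  V14: {{t1,t7},{t1,t3,t7}} {{t2,t5}}
  V23: {{t6},{t3,t6},{t5,t6}} {{t1,t3},{t1,t3,t7}}
  V24: {{t1},{t1,t3},{t1,t7},{t1,t3,t7}} {{t5,t6}}
  V34: {{t1,t3},{t1,t3,t7}} {{t5,t6}}
  V123: {{t1,t3,t7}}
  V124: {{t1,t7},{t1,t3,t7}}
  V134: {{t1,t3,t7}}
  V234: {{t1,t3},{t1,t3,t7}} {{t5,t6}}
  V1234: {{t1,t3,t7}}
C dims 7,12,5,1; δ0: rk 6, SNF 1^6; δ1: rk 4, SNF 1^4; δ2: rk 1, SNF 1^1
degree 0: 7−6−0 = 1 → Ȟ^0 ≅ Z
degree 1: 12−4−6 = 2 → Ȟ^1 ≅ Z^2
degree 2: 5−1−4 = 0 → Ȟ^2 ≅ 0

Ȟ^0(U;F) ≅ Z, Ȟ^1(U;F) ≅ Z^2, Ȟ^2(U;F) ≅ 0


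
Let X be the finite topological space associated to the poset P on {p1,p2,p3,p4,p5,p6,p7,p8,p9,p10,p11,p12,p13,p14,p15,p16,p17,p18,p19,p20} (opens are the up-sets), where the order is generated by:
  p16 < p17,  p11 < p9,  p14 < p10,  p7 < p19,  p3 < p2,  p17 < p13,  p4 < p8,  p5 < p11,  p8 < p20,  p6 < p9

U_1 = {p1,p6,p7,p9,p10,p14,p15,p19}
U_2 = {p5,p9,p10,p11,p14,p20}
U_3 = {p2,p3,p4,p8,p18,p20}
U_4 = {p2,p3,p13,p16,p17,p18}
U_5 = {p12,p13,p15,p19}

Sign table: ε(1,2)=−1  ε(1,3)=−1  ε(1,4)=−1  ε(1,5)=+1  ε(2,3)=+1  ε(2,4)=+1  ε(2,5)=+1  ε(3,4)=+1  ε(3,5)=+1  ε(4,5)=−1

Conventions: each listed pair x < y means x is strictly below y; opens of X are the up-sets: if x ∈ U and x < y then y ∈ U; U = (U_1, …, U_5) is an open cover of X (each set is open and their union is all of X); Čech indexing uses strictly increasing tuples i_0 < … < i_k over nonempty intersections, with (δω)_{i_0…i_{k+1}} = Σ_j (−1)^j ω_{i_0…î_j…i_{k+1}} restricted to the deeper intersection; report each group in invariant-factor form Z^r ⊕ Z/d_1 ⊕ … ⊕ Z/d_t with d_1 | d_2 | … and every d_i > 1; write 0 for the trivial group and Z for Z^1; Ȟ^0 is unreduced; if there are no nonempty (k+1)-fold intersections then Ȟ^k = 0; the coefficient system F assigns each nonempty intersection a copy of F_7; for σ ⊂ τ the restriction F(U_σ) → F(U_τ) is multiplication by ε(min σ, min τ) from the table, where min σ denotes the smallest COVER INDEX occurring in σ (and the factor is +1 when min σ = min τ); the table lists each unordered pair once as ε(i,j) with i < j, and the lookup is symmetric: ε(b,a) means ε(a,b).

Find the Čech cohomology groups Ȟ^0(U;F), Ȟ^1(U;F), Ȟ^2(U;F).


Ȟ^0 ≅ Z/7, Ȟ^1 ≅ Z/7 and Ȟ^2 ≅ 0

nonempty overlaps:
  U12={p9,p10,p14} U15={p15,p19} U23={p20} U34={p2,p3,p18} U45={p13}
C dims 5,5; δ0: rk_F7 4
degree 0: 5−4−0 = 1 → Ȟ^0 ≅ Z/7
degree 1: 5−0−4 = 1 → Ȟ^1 ≅ Z/7
degree 2: 0−0−0 = 0 → Ȟ^2 ≅ 0


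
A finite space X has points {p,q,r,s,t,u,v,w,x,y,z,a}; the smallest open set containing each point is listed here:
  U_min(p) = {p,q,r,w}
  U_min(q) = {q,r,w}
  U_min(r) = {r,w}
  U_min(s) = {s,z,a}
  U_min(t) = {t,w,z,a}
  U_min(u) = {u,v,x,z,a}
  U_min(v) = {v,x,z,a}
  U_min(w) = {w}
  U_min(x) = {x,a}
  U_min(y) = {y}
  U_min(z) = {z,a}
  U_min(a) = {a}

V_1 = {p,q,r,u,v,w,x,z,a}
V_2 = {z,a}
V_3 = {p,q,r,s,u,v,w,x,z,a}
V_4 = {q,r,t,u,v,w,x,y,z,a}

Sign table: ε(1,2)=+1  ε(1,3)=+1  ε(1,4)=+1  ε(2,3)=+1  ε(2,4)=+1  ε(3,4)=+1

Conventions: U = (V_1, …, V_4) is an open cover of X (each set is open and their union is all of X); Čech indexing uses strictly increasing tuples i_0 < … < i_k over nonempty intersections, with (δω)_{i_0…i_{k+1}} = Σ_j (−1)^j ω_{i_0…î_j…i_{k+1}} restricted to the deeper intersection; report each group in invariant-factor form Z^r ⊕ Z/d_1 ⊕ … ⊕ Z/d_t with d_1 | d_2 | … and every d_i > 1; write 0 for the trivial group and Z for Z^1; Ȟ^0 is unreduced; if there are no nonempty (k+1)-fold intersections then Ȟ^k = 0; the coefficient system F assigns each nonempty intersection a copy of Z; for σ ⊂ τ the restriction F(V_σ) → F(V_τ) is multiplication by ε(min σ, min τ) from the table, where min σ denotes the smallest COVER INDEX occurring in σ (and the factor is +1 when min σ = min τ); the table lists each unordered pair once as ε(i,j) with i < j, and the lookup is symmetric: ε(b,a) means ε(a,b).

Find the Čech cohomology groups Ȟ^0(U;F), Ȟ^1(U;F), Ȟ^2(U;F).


Ȟ^0 = Z; Ȟ^1 = 0; Ȟ^2 = 0

cover nerve:
  V12={z,a} V13={p,q,r,u,v,w,x,z,a} V14={q,r,u,v,w,x,z,a} V23={z,a} V24={z,a} V34={q,r,u,v,w,x,z,a}
  V123={z,a} V124={z,a} V134={q,r,u,v,w,x,z,a} V234={z,a}
  V1234={z,a}
C dims 4,6,4,1; δ0: rk 3, SNF 1^3; δ1: rk 3, SNF 1^3; δ2: rk 1, SNF 1^1
Ȟ^0: (4−3)−0=1 ⇒ Z
Ȟ^1: (6−3)−3=0 ⇒ 0
Ȟ^2: (4−1)−3=0 ⇒ 0


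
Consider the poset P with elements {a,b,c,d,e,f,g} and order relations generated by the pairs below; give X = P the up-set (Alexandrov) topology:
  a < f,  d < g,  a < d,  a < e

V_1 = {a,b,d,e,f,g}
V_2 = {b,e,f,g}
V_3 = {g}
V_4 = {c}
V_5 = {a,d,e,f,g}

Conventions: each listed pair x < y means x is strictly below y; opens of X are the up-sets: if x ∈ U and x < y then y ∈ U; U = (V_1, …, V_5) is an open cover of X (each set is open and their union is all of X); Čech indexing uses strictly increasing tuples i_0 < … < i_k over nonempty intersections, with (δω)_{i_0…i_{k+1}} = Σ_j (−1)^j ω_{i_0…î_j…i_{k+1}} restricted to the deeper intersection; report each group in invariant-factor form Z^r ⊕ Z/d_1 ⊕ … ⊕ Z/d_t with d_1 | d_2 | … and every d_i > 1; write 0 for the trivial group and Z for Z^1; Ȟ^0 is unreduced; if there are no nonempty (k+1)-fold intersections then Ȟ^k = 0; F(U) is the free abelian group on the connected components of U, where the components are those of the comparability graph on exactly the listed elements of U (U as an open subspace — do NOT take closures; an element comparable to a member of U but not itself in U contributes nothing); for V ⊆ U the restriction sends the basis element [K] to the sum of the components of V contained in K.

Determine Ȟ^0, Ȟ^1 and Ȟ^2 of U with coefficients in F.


intersection data:
  V12={b,e,f,g} V13={g} V15={a,d,e,f,g} V23={g} V25={e,f,g} V35={g}
  V123={g} V125={e,f,g} V135={g} V235={g}
  V1235={g}
components per intersection:
  V1: {a,d,e,f,g} {b}
  V2: {b} {e} {f} {g}
  V3: {g}
  V4: {c}
  V5: {a,d,e,f,g}
  V12: {b} {e} {f} {g}
  V13: {g}
  V15: {a,d,e,f,g}
  V23: {g}
  V25: {e} {f} {g}
  V35: {g}
  V123: {g}
  V125: {e} {f} {g}
  V135: {g}
  V235: {g}
  V1235: {g}
C dims 9,11,6,1; δ0: rk 6, SNF 1^6; δ1: rk 5, SNF 1^5; δ2: rk 1, SNF 1^1
Ȟ^0 = (9 − 6) − 0 = 3, so Ȟ^0 ≅ Z^3
Ȟ^1 = (11 − 5) − 6 = 0, so Ȟ^1 ≅ 0
Ȟ^2 = (6 − 1) − 5 = 0, so Ȟ^2 ≅ 0

Ȟ^0 ≅ Z^3,  Ȟ^1 ≅ 0,  Ȟ^2 ≅ 0


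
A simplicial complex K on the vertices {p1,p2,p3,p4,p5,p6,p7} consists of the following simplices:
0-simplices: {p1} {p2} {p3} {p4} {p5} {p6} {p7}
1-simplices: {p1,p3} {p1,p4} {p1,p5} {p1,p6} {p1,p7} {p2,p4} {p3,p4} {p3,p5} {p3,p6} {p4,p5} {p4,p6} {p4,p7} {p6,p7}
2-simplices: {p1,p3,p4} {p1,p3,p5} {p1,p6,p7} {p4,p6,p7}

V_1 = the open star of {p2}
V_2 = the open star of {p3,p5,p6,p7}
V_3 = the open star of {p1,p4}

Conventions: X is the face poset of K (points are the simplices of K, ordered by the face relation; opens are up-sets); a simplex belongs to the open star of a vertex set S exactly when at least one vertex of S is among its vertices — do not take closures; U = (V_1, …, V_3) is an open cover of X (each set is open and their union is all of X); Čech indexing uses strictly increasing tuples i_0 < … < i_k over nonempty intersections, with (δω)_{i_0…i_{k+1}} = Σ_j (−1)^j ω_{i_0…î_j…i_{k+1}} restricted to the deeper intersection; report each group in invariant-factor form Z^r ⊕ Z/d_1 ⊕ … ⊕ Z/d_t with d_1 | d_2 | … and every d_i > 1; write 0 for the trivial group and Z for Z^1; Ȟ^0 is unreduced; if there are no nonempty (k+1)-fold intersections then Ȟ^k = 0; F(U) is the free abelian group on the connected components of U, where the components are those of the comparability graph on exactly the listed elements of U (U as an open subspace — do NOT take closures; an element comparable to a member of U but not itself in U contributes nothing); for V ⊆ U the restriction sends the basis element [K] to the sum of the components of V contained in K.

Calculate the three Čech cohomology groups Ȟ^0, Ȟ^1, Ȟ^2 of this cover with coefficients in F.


nonempty overlaps:
  V1={{p2},{p2,p4}} V2={{p3},{p5},{p6},{p7},{p1,p3},{p1,p5},{p1,p6},{p1,p7},{p3,p4},{p3,p5},{p3,p6},{p4,p5},{p4,p6},{p4,p7},{p6,p7},{p1,p3,p4},{p1,p3,p5},{p1,p6,p7},{p4,p6,p7}} V3={{p1},{p4},{p1,p3},{p1,p4},{p1,p5},{p1,p6},{p1,p7},{p2,p4},{p3,p4},{p4,p5},{p4,p6},{p4,p7},{p1,p3,p4},{p1,p3,p5},{p1,p6,p7},{p4,p6,p7}}
  V13={{p2,p4}} V23={{p1,p3},{p1,p5},{p1,p6},{p1,p7},{p3,p4},{p4,p5},{p4,p6},{p4,p7},{p1,p3,p4},{p1,p3,p5},{p1,p6,p7},{p4,p6,p7}}
components per intersection:
  V1: {{p2},{p2,p4}}
  V2: {{p3},{p5},{p6},{p7},{p1,p3},{p1,p5},{p1,p6},{p1,p7},{p3,p4},{p3,p5},{p3,p6},{p4,p5},{p4,p6},{p4,p7},{p6,p7},{p1,p3,p4},{p1,p3,p5},{p1,p6,p7},{p4,p6,p7}}
  V3: {{p1},{p4},{p1,p3},{p1,p4},{p1,p5},{p1,p6},{p1,p7},{p2,p4},{p3,p4},{p4,p5},{p4,p6},{p4,p7},{p1,p3,p4},{p1,p3,p5},{p1,p6,p7},{p4,p6,p7}}
  V13: {{p2,p4}}
  V23: {{p1,p3},{p1,p5},{p3,p4},{p1,p3,p4},{p1,p3,p5}} {{p1,p6},{p1,p7},{p1,p6,p7}} {{p4,p5}} {{p4,p6},{p4,p7},{p4,p6,p7}}
C dims 3,5; δ0: rk 2, SNF 1^2
degree 0: 3−2−0 = 1 → Ȟ^0 ≅ Z
degree 1: 5−0−2 = 3 → Ȟ^1 ≅ Z^3
degree 2: 0−0−0 = 0 → Ȟ^2 ≅ 0

Ȟ^0 = Z,  Ȟ^1 = Z^3,  Ȟ^2 = 0


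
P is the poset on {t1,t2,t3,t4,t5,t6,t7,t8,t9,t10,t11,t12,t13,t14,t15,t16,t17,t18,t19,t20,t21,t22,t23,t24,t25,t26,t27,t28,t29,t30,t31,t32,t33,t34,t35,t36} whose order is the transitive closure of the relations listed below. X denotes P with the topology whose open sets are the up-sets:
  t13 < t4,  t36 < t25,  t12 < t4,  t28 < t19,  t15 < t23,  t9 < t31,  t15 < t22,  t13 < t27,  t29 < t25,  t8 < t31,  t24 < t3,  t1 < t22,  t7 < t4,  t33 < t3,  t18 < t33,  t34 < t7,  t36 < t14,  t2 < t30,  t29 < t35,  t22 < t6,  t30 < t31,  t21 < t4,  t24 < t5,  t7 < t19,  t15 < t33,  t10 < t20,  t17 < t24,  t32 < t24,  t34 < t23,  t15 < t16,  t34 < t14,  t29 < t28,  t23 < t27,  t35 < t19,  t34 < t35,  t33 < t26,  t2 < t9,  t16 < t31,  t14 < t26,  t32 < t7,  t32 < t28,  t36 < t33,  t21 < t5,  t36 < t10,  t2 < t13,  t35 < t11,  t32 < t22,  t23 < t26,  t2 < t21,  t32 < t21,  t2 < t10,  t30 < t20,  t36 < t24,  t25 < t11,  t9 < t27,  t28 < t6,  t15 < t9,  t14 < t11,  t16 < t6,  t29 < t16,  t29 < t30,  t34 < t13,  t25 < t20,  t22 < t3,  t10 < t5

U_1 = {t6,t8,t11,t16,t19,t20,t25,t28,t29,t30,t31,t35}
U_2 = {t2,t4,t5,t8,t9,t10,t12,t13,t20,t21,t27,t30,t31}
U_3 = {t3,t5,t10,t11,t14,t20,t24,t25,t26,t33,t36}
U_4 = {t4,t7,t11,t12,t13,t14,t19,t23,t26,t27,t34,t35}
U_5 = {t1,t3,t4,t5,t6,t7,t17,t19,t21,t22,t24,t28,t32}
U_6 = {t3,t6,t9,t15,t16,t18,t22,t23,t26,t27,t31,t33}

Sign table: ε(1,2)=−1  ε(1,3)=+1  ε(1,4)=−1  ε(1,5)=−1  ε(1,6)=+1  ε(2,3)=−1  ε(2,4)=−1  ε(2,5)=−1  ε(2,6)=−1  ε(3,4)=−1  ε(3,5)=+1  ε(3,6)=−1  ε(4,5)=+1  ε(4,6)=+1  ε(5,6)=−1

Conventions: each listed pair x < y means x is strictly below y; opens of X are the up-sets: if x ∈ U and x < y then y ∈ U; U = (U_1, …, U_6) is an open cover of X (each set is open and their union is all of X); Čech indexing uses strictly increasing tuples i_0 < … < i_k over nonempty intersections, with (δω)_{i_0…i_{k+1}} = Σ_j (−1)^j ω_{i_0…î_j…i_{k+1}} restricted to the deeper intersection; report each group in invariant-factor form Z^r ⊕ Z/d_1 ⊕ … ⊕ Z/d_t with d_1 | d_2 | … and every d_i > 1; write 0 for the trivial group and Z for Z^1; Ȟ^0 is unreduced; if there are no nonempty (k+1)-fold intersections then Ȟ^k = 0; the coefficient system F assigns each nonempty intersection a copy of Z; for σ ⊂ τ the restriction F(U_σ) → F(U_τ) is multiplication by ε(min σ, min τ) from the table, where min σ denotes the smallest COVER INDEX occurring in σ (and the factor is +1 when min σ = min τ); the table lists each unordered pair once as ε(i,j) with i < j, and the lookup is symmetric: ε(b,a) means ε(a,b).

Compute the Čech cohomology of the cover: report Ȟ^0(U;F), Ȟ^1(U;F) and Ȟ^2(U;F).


nerve of the cover:
  U12={t8,t20,t30,t31} U13={t11,t20,t25} U14={t11,t19,t35} U15={t6,t19,t28} U16={t6,t16,t31} U23={t5,t10,t20} U24={t4,t12,t13,t27} U25={t4,t5,t21} U26={t9,t27,t31} U34={t11,t14,t26} U35={t3,t5,t24} U36={t3,t26,t33} U45={t4,t7,t19} U46={t23,t26,t27} U56={t3,t6,t22}
  U123={t20} U126={t31} U134={t11} U145={t19} U156={t6} U235={t5} U245={t4} U246={t27} U346={t26} U356={t3}
C dims 6,15,10; δ0: rk 6, SNF 1^5·2; δ1: rk 9, SNF 1^9
Ȟ^0 = (6 − 6) − 0 = 0, so Ȟ^0 ≅ 0
Ȟ^1 = (15 − 9) − 6 = 0 plus torsion [2], so Ȟ^1 ≅ Z/2
Ȟ^2 = (10 − 0) − 9 = 1, so Ȟ^2 ≅ Z

Ȟ^0 ≅ 0, Ȟ^1 ≅ Z/2 and Ȟ^2 ≅ Z
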